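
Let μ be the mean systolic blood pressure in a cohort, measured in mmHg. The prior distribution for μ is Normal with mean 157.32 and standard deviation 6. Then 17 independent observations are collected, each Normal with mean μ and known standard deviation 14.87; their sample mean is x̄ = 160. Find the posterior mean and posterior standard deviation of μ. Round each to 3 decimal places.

Posterior mean ≈ 159.289; posterior SD ≈ 3.091

Prior precision 1/τ₀² = 1/6² = 0.0277778; data precision n/σ² = 17/14.87² = 0.0768824.
Posterior precision = 0.0277778 + 0.0768824 = 0.104660, giving posterior SD = 1/√0.104660 = 3.091.
Posterior mean = (0.0277778·157.32 + 0.0768824·160) / 0.104660 = 159.289.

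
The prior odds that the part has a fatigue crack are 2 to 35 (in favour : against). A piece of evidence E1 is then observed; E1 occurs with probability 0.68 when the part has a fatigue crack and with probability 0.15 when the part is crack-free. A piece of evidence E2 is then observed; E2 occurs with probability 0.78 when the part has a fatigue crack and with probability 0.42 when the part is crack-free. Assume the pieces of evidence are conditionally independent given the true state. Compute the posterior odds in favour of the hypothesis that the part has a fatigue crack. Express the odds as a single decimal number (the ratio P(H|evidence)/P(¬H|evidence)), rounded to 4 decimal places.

Posterior odds ≈ 0.4811

Prior odds = 2/35 = 0.057143. In log-odds, ln(0.057143) = -2.8622.
Add log likelihood ratios: ln(4.5333) + ln(1.8571) = 2.1305.
Posterior log-odds = -0.73170, so posterior odds = exp(-0.73170) = 0.48109.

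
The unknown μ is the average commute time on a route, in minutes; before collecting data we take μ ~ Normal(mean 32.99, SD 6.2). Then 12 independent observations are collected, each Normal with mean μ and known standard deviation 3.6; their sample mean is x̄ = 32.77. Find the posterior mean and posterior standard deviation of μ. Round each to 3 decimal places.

Posterior mean ≈ 32.776; posterior SD ≈ 1.025

With known σ, the Normal prior is conjugate. Weight on the data is w = (n/σ²)/(n/σ² + 1/τ₀²) = 0.925926/(0.925926+0.0260146) = 0.97267.
Posterior mean = w·x̄ + (1−w)·μ₀ = 0.97267·32.77 + 0.027328·32.99 = 32.776. Posterior variance = 1/(0.925926+0.0260146) = 1.05049, so SD = 1.025.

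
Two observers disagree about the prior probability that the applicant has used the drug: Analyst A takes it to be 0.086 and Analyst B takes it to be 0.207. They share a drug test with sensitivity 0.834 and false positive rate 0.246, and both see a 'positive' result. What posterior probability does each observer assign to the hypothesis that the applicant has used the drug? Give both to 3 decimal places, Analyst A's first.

P('+'|H) = 0.834, P('+'|¬H) = 0.246.
Analyst A: numerator 0.834·0.086 = 0.071724; evidence = 0.071724+0.246·0.914 = 0.29657; posterior = 0.242.
Analyst B: numerator 0.834·0.207 = 0.17264; evidence = 0.17264+0.246·0.793 = 0.36772; posterior = 0.469.

Analyst A: 0.242; Analyst B: 0.469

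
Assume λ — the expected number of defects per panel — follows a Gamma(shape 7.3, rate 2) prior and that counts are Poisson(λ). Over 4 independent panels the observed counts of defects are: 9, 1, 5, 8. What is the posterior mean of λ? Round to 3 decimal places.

The Poisson likelihood adds the total count to the shape and the number of exposure periods to the rate. Here ∑xᵢ = 23 and n = 4, so shape 7.3→30.3 and rate 2→6.
E[λ | data] = 30.3/6 = 5.050.

Posterior mean ≈ 5.050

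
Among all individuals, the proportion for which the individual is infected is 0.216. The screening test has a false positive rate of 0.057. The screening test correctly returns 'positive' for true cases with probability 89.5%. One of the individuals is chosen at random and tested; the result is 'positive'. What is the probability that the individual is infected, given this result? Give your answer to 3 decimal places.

Write H for 'the individual is infected'. Prior odds H:¬H = 0.216/0.784 = 0.27551. For the 'positive' outcome, the likelihood ratio is 0.895/0.057 = 15.702.
Posterior odds = 0.27551 × 15.702 = 4.3260, so P(H|E) = 4.3260/(1+4.3260) = 0.812.

P(H | E) ≈ 0.812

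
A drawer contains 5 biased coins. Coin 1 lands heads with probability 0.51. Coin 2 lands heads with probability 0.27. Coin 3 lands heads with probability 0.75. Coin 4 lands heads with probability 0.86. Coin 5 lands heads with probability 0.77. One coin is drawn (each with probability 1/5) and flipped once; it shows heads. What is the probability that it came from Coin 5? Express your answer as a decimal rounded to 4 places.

P(heads|C1) = 0.51; P(heads|C2) = 0.27; P(heads|C3) = 0.75; P(heads|C4) = 0.86; P(heads|C5) = 0.77.
Prior × likelihood for each source: 0.2·0.51=0.1020, 0.2·0.27=0.05400, 0.2·0.75=0.1500, 0.2·0.86=0.1720, 0.2·0.77=0.1540. Summing gives P(heads) = 0.63200.
P(Coin 5 | heads) = 0.1540 / 0.63200 = 0.2437.

Posterior probability ≈ 0.2437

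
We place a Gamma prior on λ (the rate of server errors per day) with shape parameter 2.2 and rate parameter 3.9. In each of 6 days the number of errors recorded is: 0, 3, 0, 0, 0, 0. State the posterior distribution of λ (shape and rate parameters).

Total count ∑xᵢ = 3 over n = 6 days.
Gamma is conjugate to the Poisson likelihood: posterior is Gamma(shape = 2.2+3 = 5.2, rate = 3.9+6 = 9.9).

Posterior: Gamma(shape=5.2, rate=9.9)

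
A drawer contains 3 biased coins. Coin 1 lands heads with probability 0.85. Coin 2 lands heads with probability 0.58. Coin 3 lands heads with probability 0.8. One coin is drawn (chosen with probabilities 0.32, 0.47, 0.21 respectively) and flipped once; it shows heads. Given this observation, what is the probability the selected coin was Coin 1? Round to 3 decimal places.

P(heads|C1) = 0.85; P(heads|C2) = 0.58; P(heads|C3) = 0.8.
Prior × likelihood for each source: 0.32·0.85=0.2720, 0.47·0.58=0.2726, 0.21·0.8=0.1680. Summing gives P(heads) = 0.71260.
P(Coin 1 | heads) = 0.2720 / 0.71260 = 0.382.

Posterior probability ≈ 0.382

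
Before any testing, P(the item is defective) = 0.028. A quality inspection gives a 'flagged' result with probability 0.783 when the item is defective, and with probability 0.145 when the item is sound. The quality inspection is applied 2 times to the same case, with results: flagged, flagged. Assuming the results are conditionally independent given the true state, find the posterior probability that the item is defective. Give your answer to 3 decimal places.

Posterior P(H) ≈ 0.457

With H the event that the item is defective, the joint likelihood of the observed sequence is P(data|H) = 0.783·0.783 = 0.61309 and P(data|¬H) = 0.145·0.145 = 0.021025.
Bayes: P(H|data) = 0.028·0.61309 / (0.028·0.61309 + 0.972·0.021025) = 0.017166/0.037603 = 0.4565.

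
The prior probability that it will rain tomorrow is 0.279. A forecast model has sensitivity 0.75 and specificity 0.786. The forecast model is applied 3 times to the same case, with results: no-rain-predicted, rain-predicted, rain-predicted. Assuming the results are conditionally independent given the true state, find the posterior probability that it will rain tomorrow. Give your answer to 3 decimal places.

Let H be the event that it will rain tomorrow; start with P(H) = 0.279. P('rain-predicted'|H) = 0.75, P('rain-predicted'|¬H) = 0.214.
Update on result 1 ('no-rain-predicted'): P(H) ← 0.25·0.2790 / (0.25·0.2790 + 0.786·0.7210) = 0.069750/0.63646 = 0.1096.
Update on result 2 ('rain-predicted'): P(H) ← 0.75·0.1096 / (0.75·0.1096 + 0.214·0.8904) = 0.082193/0.27274 = 0.3014.
Update on result 3 ('rain-predicted'): P(H) ← 0.75·0.3014 / (0.75·0.3014 + 0.214·0.6986) = 0.22602/0.37553 = 0.6019.

Posterior P(H) ≈ 0.602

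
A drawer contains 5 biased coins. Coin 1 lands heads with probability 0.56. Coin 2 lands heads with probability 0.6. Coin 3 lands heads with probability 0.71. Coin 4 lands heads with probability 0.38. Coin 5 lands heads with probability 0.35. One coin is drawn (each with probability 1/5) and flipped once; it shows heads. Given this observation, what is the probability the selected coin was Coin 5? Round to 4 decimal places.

P(heads|C1) = 0.56; P(heads|C2) = 0.6; P(heads|C3) = 0.71; P(heads|C4) = 0.38; P(heads|C5) = 0.35.
Prior × likelihood for each source: 0.2·0.56=0.1120, 0.2·0.6=0.1200, 0.2·0.71=0.1420, 0.2·0.38=0.07600, 0.2·0.35=0.07000. Summing gives P(heads) = 0.52000.
P(Coin 5 | heads) = 0.07000 / 0.52000 = 0.1346.

Posterior probability ≈ 0.1346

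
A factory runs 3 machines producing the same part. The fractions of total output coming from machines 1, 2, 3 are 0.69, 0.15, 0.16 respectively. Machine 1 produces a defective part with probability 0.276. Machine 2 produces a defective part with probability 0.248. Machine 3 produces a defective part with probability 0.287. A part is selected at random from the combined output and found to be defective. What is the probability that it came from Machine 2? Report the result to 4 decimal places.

Tabulate prior·likelihood by source: [1] prior 0.69, lik 0.276, product 0.1904; [2] prior 0.15, lik 0.248, product 0.03720; [3] prior 0.16, lik 0.287, product 0.04592.
Normalizing constant = 0.27356; the posterior for Machine 2 is its product over the sum, 0.03720/0.27356 = 0.1360.

Posterior probability ≈ 0.1360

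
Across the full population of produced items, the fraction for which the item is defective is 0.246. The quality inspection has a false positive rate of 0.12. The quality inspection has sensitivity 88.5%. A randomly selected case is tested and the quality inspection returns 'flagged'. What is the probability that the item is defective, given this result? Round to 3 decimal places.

P(H | E) ≈ 0.706

Write H for 'the item is defective'. Prior odds H:¬H = 0.246/0.754 = 0.32626. For the 'flagged' outcome, the likelihood ratio is 0.885/0.12 = 7.3750.
Posterior odds = 0.32626 × 7.3750 = 2.4062, so P(H|E) = 2.4062/(1+2.4062) = 0.706.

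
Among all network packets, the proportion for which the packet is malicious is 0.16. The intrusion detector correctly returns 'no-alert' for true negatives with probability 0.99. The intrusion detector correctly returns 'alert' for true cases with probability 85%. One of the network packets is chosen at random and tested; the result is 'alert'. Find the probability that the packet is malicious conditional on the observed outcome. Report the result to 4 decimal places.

P(H | E) ≈ 0.9418

Write H for 'the packet is malicious'. Prior odds H:¬H = 0.16/0.84 = 0.19048. For the 'alert' outcome, the likelihood ratio is 0.85/0.01 = 85.000.
Posterior odds = 0.19048 × 85.000 = 16.190, so P(H|E) = 16.190/(1+16.190) = 0.9418.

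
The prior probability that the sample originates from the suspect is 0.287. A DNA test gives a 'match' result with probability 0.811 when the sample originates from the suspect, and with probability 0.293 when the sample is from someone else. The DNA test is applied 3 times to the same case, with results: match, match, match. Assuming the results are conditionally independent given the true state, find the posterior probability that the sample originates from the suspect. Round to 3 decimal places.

With H the event that the sample originates from the suspect, the joint likelihood of the observed sequence is P(data|H) = 0.811·0.811·0.811 = 0.53341 and P(data|¬H) = 0.293·0.293·0.293 = 0.025154.
Bayes: P(H|data) = 0.287·0.53341 / (0.287·0.53341 + 0.713·0.025154) = 0.15309/0.17102 = 0.8951.

Posterior P(H) ≈ 0.895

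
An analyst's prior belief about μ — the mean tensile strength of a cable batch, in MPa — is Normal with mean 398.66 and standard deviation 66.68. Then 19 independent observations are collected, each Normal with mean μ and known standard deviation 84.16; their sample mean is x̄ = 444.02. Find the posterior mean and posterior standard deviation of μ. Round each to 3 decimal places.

Posterior mean ≈ 440.511; posterior SD ≈ 18.546

Prior precision 1/τ₀² = 1/66.68² = 0.00022491; data precision n/σ² = 19/84.16² = 0.00268251.
Posterior precision = 0.00022491 + 0.00268251 = 0.00290742, giving posterior SD = 1/√0.00290742 = 18.546.
Posterior mean = (0.00022491·398.66 + 0.00268251·444.02) / 0.00290742 = 440.511.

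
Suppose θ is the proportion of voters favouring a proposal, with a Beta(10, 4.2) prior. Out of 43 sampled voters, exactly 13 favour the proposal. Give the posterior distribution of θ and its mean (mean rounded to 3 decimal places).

The binomial likelihood is conjugate to the Beta prior: with 13 successes and 30 failures, the posterior is Beta(10+13, 4.2+30) = Beta(23, 34.2).
Posterior mean = α/(α+β) = 23/57.2 = 0.402.

Posterior: Beta(23, 34.2); mean ≈ 0.402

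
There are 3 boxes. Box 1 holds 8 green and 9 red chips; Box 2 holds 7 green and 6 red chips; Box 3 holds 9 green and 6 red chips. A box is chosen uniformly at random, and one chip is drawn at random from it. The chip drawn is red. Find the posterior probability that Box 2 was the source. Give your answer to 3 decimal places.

Tabulate prior·likelihood by source: [1] prior 0.333333, lik 0.5294, product 0.1765; [2] prior 0.333333, lik 0.4615, product 0.1538; [3] prior 0.333333, lik 0.4, product 0.1333.
Normalizing constant = 0.46365; the posterior for Box 2 is its product over the sum, 0.1538/0.46365 = 0.332.

Posterior probability ≈ 0.332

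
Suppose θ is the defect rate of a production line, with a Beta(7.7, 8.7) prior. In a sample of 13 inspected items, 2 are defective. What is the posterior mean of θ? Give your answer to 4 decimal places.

Posterior mean ≈ 0.3299

Observing 2 successes and 11 failures updates Beta(7.7, 8.7) by adding the success and failure counts to the two shape parameters: α = 7.7+2 = 9.7, β = 8.7+11 = 19.7.
Posterior mean = α/(α+β) = 9.7/29.4 = 0.3299.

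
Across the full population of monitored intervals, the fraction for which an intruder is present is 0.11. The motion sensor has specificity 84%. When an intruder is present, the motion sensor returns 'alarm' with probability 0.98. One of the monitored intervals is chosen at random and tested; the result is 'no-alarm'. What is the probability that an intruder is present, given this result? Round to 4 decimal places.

P(H | E) ≈ 0.0029

Let H be the event that an intruder is present. P(H) = 0.11, so P(¬H) = 0.89. With E the 'no-alarm' result, P(E|H) = 0.02 and P(E|¬H) = 0.84.
P(E) = 0.02·0.11 + 0.84·0.89 = 0.0022000 + 0.74760 = 0.74980.
By Bayes' theorem, P(H|E) = 0.0022000 / 0.74980 = 0.0029.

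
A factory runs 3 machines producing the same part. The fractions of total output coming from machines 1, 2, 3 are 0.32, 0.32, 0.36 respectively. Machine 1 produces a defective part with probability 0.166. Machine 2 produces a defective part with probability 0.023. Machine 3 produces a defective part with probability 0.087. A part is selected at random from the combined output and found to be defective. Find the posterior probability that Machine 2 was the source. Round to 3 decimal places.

Posterior probability ≈ 0.080

Tabulate prior·likelihood by source: [1] prior 0.32, lik 0.166, product 0.05312; [2] prior 0.32, lik 0.023, product 0.007360; [3] prior 0.36, lik 0.087, product 0.03132.
Normalizing constant = 0.091800; the posterior for Machine 2 is its product over the sum, 0.007360/0.091800 = 0.080.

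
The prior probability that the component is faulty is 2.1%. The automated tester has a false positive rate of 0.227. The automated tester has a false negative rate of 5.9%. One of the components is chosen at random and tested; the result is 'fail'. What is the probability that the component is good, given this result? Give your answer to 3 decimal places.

Let H be the event that the component is faulty. P(H) = 0.021, so P(¬H) = 0.979. With E the 'fail' result, P(E|H) = 0.941 and P(E|¬H) = 0.227.
P(E) = 0.941·0.021 + 0.227·0.979 = 0.019761 + 0.22223 = 0.24199.
By Bayes' theorem, P(H|E) = 0.019761 / 0.24199 = 0.082. Hence P(¬H|E) = 1 − 0.082 = 0.918.

P(¬H | E) ≈ 0.918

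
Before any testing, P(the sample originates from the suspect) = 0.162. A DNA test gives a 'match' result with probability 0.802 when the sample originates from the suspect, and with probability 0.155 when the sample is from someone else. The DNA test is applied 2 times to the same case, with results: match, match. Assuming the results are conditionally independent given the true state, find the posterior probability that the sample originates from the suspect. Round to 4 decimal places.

Posterior P(H) ≈ 0.8381

Let H be the event that the sample originates from the suspect; start with P(H) = 0.162. P('match'|H) = 0.802, P('match'|¬H) = 0.155.
Update on result 1 ('match'): P(H) ← 0.802·0.1620 / (0.802·0.1620 + 0.155·0.8380) = 0.12992/0.25981 = 0.5001.
Update on result 2 ('match'): P(H) ← 0.802·0.5001 / (0.802·0.5001 + 0.155·0.4999) = 0.40105/0.47854 = 0.8381.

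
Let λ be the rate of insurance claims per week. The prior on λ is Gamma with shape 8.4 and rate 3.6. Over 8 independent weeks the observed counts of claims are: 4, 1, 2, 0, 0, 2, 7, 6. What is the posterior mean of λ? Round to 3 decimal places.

The Poisson likelihood adds the total count to the shape and the number of exposure periods to the rate. Here ∑xᵢ = 22 and n = 8, so shape 8.4→30.4 and rate 3.6→11.6.
Posterior mean = shape/rate = 30.4/11.6 = 2.621.

Posterior mean ≈ 2.621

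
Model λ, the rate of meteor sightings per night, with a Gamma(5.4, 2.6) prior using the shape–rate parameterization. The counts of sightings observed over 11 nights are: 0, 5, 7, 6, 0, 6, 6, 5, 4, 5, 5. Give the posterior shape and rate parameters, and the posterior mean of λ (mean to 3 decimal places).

The Poisson likelihood adds the total count to the shape and the number of exposure periods to the rate. Here ∑xᵢ = 49 and n = 11, so shape 5.4→54.4 and rate 2.6→13.6.
Posterior mean = shape/rate = 54.4/13.6 = 4.000.

Posterior: Gamma(shape=54.4, rate=13.6); mean ≈ 4.000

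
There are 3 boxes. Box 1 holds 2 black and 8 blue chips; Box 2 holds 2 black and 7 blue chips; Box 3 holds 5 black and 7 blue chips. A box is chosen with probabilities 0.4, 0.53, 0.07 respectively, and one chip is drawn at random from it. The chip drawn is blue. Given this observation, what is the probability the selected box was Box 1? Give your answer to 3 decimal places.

Tabulate prior·likelihood by source: [1] prior 0.4, lik 0.8, product 0.3200; [2] prior 0.53, lik 0.7778, product 0.4122; [3] prior 0.07, lik 0.5833, product 0.04083.
Normalizing constant = 0.77306; the posterior for Box 1 is its product over the sum, 0.3200/0.77306 = 0.414.

Posterior probability ≈ 0.414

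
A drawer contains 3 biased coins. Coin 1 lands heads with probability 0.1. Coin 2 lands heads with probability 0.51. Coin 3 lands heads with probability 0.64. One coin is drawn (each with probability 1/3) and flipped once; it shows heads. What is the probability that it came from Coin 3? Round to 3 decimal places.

Posterior probability ≈ 0.512

Tabulate prior·likelihood by source: [1] prior 0.333333, lik 0.1, product 0.03333; [2] prior 0.333333, lik 0.51, product 0.1700; [3] prior 0.333333, lik 0.64, product 0.2133.
Normalizing constant = 0.41667; the posterior for Coin 3 is its product over the sum, 0.2133/0.41667 = 0.512.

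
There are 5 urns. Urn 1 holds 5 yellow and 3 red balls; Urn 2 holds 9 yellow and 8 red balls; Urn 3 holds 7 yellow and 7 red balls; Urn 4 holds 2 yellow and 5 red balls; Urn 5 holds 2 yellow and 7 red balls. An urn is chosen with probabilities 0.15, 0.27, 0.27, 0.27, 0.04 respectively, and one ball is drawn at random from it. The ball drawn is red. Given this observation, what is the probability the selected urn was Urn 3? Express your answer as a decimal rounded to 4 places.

Tabulate prior·likelihood by source: [1] prior 0.15, lik 0.375, product 0.05625; [2] prior 0.27, lik 0.4706, product 0.1271; [3] prior 0.27, lik 0.5, product 0.1350; [4] prior 0.27, lik 0.7143, product 0.1929; [5] prior 0.04, lik 0.7778, product 0.03111.
Normalizing constant = 0.54228; the posterior for Urn 3 is its product over the sum, 0.1350/0.54228 = 0.2490.

Posterior probability ≈ 0.2490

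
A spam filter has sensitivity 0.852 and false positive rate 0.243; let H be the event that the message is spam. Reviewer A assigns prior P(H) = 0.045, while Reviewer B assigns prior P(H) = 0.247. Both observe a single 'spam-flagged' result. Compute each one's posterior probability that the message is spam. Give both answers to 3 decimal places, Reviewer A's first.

Reviewer A: 0.142; Reviewer B: 0.535

P('+'|H) = 0.852, P('+'|¬H) = 0.243.
Reviewer A: numerator 0.852·0.045 = 0.038340; evidence = 0.038340+0.243·0.955 = 0.27041; posterior = 0.142.
Reviewer B: numerator 0.852·0.247 = 0.21044; evidence = 0.21044+0.243·0.753 = 0.39342; posterior = 0.535.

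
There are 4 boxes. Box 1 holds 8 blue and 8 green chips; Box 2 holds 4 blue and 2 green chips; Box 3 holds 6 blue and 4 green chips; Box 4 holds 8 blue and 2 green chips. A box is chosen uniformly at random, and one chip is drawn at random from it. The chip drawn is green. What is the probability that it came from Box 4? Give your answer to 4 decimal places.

Tabulate prior·likelihood by source: [1] prior 0.25, lik 0.5, product 0.1250; [2] prior 0.25, lik 0.3333, product 0.08333; [3] prior 0.25, lik 0.4, product 0.1000; [4] prior 0.25, lik 0.2, product 0.05000.
Normalizing constant = 0.35833; the posterior for Box 4 is its product over the sum, 0.05000/0.35833 = 0.1395.

Posterior probability ≈ 0.1395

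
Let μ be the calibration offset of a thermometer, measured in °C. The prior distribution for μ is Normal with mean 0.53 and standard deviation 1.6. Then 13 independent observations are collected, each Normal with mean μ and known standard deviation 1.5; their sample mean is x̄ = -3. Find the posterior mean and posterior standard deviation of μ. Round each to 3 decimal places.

Posterior mean ≈ -2.776; posterior SD ≈ 0.403

With known σ, the Normal prior is conjugate. Weight on the data is w = (n/σ²)/(n/σ² + 1/τ₀²) = 5.77778/(5.77778+0.390625) = 0.93667.
Posterior mean = w·x̄ + (1−w)·μ₀ = 0.93667·-3 + 0.063327·0.53 = -2.776. Posterior variance = 1/(5.77778+0.390625) = 0.162117, so SD = 0.403.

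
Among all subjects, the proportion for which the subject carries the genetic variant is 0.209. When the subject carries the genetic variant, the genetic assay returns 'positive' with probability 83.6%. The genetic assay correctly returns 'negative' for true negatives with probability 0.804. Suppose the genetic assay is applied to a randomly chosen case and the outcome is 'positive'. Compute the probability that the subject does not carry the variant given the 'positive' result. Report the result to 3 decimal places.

Let H be the event that the subject carries the genetic variant. P(H) = 0.209, so P(¬H) = 0.791. With E the 'positive' result, P(E|H) = 0.836 and P(E|¬H) = 0.196.
P(E) = 0.836·0.209 + 0.196·0.791 = 0.17472 + 0.15504 = 0.32976.
By Bayes' theorem, P(H|E) = 0.17472 / 0.32976 = 0.530. Hence P(¬H|E) = 1 − 0.530 = 0.470.

P(¬H | E) ≈ 0.470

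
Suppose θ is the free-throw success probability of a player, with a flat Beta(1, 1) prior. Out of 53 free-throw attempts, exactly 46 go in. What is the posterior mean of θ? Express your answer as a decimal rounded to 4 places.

Observing 46 successes and 7 failures updates Beta(1, 1) by adding the success and failure counts to the two shape parameters: α = 1+46 = 47, β = 1+7 = 8.
Posterior mean = α/(α+β) = 47/55 = 0.8545.

Posterior mean ≈ 0.8545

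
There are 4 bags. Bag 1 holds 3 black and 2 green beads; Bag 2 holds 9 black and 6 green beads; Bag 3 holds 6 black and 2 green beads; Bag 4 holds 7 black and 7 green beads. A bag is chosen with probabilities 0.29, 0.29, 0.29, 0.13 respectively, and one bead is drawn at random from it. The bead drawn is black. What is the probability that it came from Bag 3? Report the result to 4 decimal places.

P(black|Bag 1) = 0.6; P(black|Bag 2) = 0.6; P(black|Bag 3) = 0.75; P(black|Bag 4) = 0.5.
Prior × likelihood for each source: 0.29·0.6=0.1740, 0.29·0.6=0.1740, 0.29·0.75=0.2175, 0.13·0.5=0.06500. Summing gives P(black) = 0.63050.
P(Bag 3 | black) = 0.2175 / 0.63050 = 0.3450.

Posterior probability ≈ 0.3450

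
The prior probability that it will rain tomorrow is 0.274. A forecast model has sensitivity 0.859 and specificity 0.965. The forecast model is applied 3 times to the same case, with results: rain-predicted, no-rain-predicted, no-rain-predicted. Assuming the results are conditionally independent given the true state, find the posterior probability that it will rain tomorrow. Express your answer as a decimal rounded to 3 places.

Let H be the event that it will rain tomorrow; start with P(H) = 0.274. P('rain-predicted'|H) = 0.859, P('rain-predicted'|¬H) = 0.035.
Update on result 1 ('rain-predicted'): P(H) ← 0.859·0.2740 / (0.859·0.2740 + 0.035·0.7260) = 0.23537/0.26078 = 0.9026.
Update on result 2 ('no-rain-predicted'): P(H) ← 0.141·0.9026 / (0.141·0.9026 + 0.965·0.0974) = 0.12726/0.22129 = 0.5751.
Update on result 3 ('no-rain-predicted'): P(H) ← 0.141·0.5751 / (0.141·0.5751 + 0.965·0.4249) = 0.081087/0.49113 = 0.1651.

Posterior P(H) ≈ 0.165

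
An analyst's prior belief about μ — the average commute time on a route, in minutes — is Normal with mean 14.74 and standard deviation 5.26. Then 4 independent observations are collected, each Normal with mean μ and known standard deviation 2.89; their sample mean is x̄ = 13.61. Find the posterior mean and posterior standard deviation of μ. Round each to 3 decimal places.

With known σ, the Normal prior is conjugate. Weight on the data is w = (n/σ²)/(n/σ² + 1/τ₀²) = 0.478921/(0.478921+0.0361434) = 0.92983.
Posterior mean = w·x̄ + (1−w)·μ₀ = 0.92983·13.61 + 0.070172·14.74 = 13.689. Posterior variance = 1/(0.478921+0.0361434) = 1.94150, so SD = 1.393.

Posterior mean ≈ 13.689; posterior SD ≈ 1.393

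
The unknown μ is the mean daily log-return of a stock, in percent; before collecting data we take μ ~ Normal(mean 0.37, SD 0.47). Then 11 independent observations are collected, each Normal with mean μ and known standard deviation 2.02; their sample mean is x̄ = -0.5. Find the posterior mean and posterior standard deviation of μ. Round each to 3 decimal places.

With known σ, the Normal prior is conjugate. Weight on the data is w = (n/σ²)/(n/σ² + 1/τ₀²) = 2.69581/(2.69581+4.52694) = 0.37324.
Posterior mean = w·x̄ + (1−w)·μ₀ = 0.37324·-0.5 + 0.62676·0.37 = 0.045. Posterior variance = 1/(2.69581+4.52694) = 0.138451, so SD = 0.372.

Posterior mean ≈ 0.045; posterior SD ≈ 0.372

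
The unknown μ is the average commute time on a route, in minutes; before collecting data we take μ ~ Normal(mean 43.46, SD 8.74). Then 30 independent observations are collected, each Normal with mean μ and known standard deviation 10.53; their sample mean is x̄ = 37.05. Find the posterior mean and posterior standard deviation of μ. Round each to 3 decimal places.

Posterior mean ≈ 37.346; posterior SD ≈ 1.878

With known σ, the Normal prior is conjugate. Weight on the data is w = (n/σ²)/(n/σ² + 1/τ₀²) = 0.270561/(0.270561+0.0130911) = 0.95385.
Posterior mean = w·x̄ + (1−w)·μ₀ = 0.95385·37.05 + 0.046152·43.46 = 37.346. Posterior variance = 1/(0.270561+0.0130911) = 3.52545, so SD = 1.878.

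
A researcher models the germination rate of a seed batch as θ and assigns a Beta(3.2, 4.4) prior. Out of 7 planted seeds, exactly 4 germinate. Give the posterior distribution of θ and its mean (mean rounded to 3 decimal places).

Observing 4 successes and 3 failures updates Beta(3.2, 4.4) by adding the success and failure counts to the two shape parameters: α = 3.2+4 = 7.2, β = 4.4+3 = 7.4.
Posterior mean = α/(α+β) = 7.2/14.6 = 0.493.

Posterior: Beta(7.2, 7.4); mean ≈ 0.493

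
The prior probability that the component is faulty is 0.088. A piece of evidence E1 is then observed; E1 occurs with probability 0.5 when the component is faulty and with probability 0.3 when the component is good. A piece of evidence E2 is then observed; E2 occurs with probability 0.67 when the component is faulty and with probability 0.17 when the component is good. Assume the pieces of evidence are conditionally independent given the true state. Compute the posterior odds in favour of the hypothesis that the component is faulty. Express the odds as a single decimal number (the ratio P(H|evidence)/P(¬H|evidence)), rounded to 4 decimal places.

Posterior odds ≈ 0.6338

Prior odds = 0.088/(1−0.088) = 0.096491. In log-odds, ln(0.096491) = -2.3383.
Add log likelihood ratios: ln(1.6667) + ln(3.9412) = 1.8823.
Posterior log-odds = -0.45600, so posterior odds = exp(-0.45600) = 0.63381.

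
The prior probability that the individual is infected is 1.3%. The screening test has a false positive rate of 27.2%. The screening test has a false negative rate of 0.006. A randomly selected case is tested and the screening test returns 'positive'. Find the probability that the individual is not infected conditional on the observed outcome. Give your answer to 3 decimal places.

Write H for 'the individual is infected'. Prior odds H:¬H = 0.013/0.987 = 0.013171. For the 'positive' outcome, the likelihood ratio is 0.994/0.272 = 3.6544.
Posterior odds = 0.013171 × 3.6544 = 0.048133, so P(H|E) = 0.048133/(1+0.048133) = 0.046. Then P(¬H|E) = 1 − 0.046 = 0.954.

P(¬H | E) ≈ 0.954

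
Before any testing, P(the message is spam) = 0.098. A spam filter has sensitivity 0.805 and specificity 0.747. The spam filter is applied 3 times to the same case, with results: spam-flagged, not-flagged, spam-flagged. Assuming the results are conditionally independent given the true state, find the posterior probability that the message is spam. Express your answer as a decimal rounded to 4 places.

Let H be the event that the message is spam; start with P(H) = 0.098. P('spam-flagged'|H) = 0.805, P('spam-flagged'|¬H) = 0.253.
Update on result 1 ('spam-flagged'): P(H) ← 0.805·0.0980 / (0.805·0.0980 + 0.253·0.9020) = 0.078890/0.30710 = 0.2569.
Update on result 2 ('not-flagged'): P(H) ← 0.195·0.2569 / (0.195·0.2569 + 0.747·0.7431) = 0.050094/0.60520 = 0.0828.
Update on result 3 ('spam-flagged'): P(H) ← 0.805·0.0828 / (0.805·0.0828 + 0.253·0.9172) = 0.066632/0.29869 = 0.2231.

Posterior P(H) ≈ 0.2231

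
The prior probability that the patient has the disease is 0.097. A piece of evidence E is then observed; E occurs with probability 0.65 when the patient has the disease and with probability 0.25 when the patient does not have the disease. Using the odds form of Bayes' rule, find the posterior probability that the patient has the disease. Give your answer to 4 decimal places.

Prior odds = 0.097/(1−0.097) = 0.10742.
Likelihood ratio for E = 0.65/0.25 = 2.6000.
Posterior odds = prior odds × LR = 0.27929.
Posterior probability = odds/(1+odds) = 0.27929/1.2793 = 0.2183.

Posterior probability ≈ 0.2183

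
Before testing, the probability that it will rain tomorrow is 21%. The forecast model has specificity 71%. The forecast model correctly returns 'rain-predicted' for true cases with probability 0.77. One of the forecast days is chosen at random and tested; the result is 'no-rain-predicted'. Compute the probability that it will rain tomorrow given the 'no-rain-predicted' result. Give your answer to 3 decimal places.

P(H | E) ≈ 0.079

Write H for 'it will rain tomorrow'. Prior odds H:¬H = 0.21/0.79 = 0.26582. For the 'no-rain-predicted' outcome, the likelihood ratio is 0.23/0.71 = 0.32394.
Posterior odds = 0.26582 × 0.32394 = 0.086112, so P(H|E) = 0.086112/(1+0.086112) = 0.079.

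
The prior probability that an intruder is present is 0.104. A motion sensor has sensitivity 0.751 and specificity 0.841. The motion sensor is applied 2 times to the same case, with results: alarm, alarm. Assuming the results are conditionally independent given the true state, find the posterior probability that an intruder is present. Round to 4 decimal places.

Posterior P(H) ≈ 0.7214

Let H be the event that an intruder is present; start with P(H) = 0.104. P('alarm'|H) = 0.751, P('alarm'|¬H) = 0.159.
Update on result 1 ('alarm'): P(H) ← 0.751·0.1040 / (0.751·0.1040 + 0.159·0.8960) = 0.078104/0.22057 = 0.3541.
Update on result 2 ('alarm'): P(H) ← 0.751·0.3541 / (0.751·0.3541 + 0.159·0.6459) = 0.26593/0.36863 = 0.7214.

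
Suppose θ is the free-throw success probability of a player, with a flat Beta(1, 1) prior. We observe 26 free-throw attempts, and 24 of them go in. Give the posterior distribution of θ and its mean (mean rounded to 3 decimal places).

The binomial likelihood is conjugate to the Beta prior: with 24 successes and 2 failures, the posterior is Beta(1+24, 1+2) = Beta(25, 3).
Posterior mean = α/(α+β) = 25/28 = 0.893.

Posterior: Beta(25, 3); mean ≈ 0.893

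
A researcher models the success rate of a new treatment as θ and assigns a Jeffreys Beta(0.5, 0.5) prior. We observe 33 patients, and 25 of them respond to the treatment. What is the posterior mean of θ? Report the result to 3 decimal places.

Posterior mean ≈ 0.750

The binomial likelihood is conjugate to the Beta prior: with 25 successes and 8 failures, the posterior is Beta(0.5+25, 0.5+8) = Beta(25.5, 8.5).
Posterior mean = α/(α+β) = 25.5/34 = 0.750.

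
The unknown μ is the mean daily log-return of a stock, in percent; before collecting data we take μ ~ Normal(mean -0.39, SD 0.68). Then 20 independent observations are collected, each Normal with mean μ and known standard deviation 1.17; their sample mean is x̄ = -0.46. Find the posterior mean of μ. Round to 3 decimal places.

With known σ, the Normal prior is conjugate. Weight on the data is w = (n/σ²)/(n/σ² + 1/τ₀²) = 14.6103/(14.6103+2.16263) = 0.87106.
Posterior mean = w·x̄ + (1−w)·μ₀ = 0.87106·-0.46 + 0.12894·-0.39 = -0.451.

Posterior mean ≈ -0.451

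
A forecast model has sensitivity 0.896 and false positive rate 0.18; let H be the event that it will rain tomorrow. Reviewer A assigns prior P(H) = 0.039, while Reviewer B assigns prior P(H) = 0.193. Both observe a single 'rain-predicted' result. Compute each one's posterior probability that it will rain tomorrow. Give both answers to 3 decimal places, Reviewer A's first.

Reviewer A: 0.168; Reviewer B: 0.543

The likelihood ratio for a 'rain-predicted' result is 0.896/0.18 = 4.9778.
Reviewer A: prior odds 0.039/0.961 = 0.040583; posterior odds 0.20201; posterior probability 0.168.
Reviewer B: prior odds 0.193/0.807 = 0.23916; posterior odds 1.1905; posterior probability 0.543.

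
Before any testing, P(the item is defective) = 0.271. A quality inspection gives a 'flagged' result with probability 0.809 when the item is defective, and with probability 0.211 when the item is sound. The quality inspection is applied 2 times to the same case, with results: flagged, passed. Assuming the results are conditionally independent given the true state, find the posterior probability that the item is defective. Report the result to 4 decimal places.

Posterior P(H) ≈ 0.2565

With H the event that the item is defective, the joint likelihood of the observed sequence is P(data|H) = 0.809·0.191 = 0.15452 and P(data|¬H) = 0.211·0.789 = 0.16648.
Bayes: P(H|data) = 0.271·0.15452 / (0.271·0.15452 + 0.729·0.16648) = 0.041875/0.16324 = 0.2565.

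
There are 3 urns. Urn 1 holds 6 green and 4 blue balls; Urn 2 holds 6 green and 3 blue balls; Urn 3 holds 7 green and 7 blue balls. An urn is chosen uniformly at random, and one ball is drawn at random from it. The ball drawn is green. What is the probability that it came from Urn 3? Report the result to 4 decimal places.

P(green|Urn 1) = 0.6; P(green|Urn 2) = 0.6667; P(green|Urn 3) = 0.5.
Prior × likelihood for each source: 0.333333·0.6=0.2000, 0.333333·0.6667=0.2222, 0.333333·0.5=0.1667. Summing gives P(green) = 0.58889.
P(Urn 3 | green) = 0.1667 / 0.58889 = 0.2830.

Posterior probability ≈ 0.2830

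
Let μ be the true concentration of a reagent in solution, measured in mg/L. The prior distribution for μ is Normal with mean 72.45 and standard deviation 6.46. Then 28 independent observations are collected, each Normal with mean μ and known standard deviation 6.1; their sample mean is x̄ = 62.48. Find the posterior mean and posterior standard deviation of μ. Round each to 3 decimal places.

With known σ, the Normal prior is conjugate. Weight on the data is w = (n/σ²)/(n/σ² + 1/τ₀²) = 0.752486/(0.752486+0.0239627) = 0.96914.
Posterior mean = w·x̄ + (1−w)·μ₀ = 0.96914·62.48 + 0.030862·72.45 = 62.788. Posterior variance = 1/(0.752486+0.0239627) = 1.28792, so SD = 1.135.

Posterior mean ≈ 62.788; posterior SD ≈ 1.135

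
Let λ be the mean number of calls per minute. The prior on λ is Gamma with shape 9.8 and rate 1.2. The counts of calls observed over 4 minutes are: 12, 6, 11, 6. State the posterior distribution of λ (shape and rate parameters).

Posterior: Gamma(shape=44.8, rate=5.2)

The Poisson likelihood adds the total count to the shape and the number of exposure periods to the rate. Here ∑xᵢ = 35 and n = 4, so shape 9.8→44.8 and rate 1.2→5.2.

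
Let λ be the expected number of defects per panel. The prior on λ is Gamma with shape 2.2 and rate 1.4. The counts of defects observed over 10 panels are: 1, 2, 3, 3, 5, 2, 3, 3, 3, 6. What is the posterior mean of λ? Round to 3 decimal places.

The Poisson likelihood adds the total count to the shape and the number of exposure periods to the rate. Here ∑xᵢ = 31 and n = 10, so shape 2.2→33.2 and rate 1.4→11.4.
E[λ | data] = 33.2/11.4 = 2.912.

Posterior mean ≈ 2.912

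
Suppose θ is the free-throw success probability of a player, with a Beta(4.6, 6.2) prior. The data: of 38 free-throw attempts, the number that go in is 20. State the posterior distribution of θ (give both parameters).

Posterior: Beta(24.6, 24.2)

Observing 20 successes and 18 failures updates Beta(4.6, 6.2) by adding the success and failure counts to the two shape parameters: α = 4.6+20 = 24.6, β = 6.2+18 = 24.2.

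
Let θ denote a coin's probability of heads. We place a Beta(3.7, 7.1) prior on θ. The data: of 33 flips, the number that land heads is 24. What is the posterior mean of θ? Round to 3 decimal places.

Observing 24 successes and 9 failures updates Beta(3.7, 7.1) by adding the success and failure counts to the two shape parameters: α = 3.7+24 = 27.7, β = 7.1+9 = 16.1.
E[θ | data] = 27.7/(27.7+16.1) = 0.632.

Posterior mean ≈ 0.632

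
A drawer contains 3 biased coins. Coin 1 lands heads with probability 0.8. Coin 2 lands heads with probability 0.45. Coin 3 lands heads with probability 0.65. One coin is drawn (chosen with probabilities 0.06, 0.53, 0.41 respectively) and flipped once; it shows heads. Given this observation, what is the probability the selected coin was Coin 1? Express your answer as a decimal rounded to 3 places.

Tabulate prior·likelihood by source: [1] prior 0.06, lik 0.8, product 0.04800; [2] prior 0.53, lik 0.45, product 0.2385; [3] prior 0.41, lik 0.65, product 0.2665.
Normalizing constant = 0.55300; the posterior for Coin 1 is its product over the sum, 0.04800/0.55300 = 0.087.

Posterior probability ≈ 0.087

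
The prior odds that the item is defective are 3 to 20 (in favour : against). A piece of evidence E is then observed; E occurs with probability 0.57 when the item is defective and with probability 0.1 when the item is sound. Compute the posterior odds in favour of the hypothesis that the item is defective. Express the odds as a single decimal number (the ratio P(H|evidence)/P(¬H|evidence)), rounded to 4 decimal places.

Prior odds = 3/20 = 0.15000.
Likelihood ratio for E = 0.57/0.1 = 5.7000.
Posterior odds = prior odds × LR = 0.85500.

Posterior odds ≈ 0.8550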